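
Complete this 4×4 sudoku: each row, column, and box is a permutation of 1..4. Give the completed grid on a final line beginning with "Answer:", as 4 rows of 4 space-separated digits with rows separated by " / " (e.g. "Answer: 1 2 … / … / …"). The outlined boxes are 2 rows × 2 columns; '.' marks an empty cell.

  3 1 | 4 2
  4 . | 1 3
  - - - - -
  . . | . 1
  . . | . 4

Step 1. [r3c1∈{2}] r3c1's peers cover all but 2, so r3c1=2.
Step 2. [r3c3∈{3}] r3c3 is down to just 3, so r3c3=3.
Step 3. [r4c3∈{2}] r4c3's peers cover all but 2 ⇒ r4c3=2.
Step 4. [r2c2∈{2}] r2c2 is down to just 2. So r2c2=2.
Step 5. [r3c2∈{4}] only 4 remains possible at r3c2. So r3c2=4.
Step 6. [r4c1∈{1}] r4c1 is down to just 1, so r4c1=1.
Step 7. [r4c2∈{3}] r4c2 has the single candidate 3, so r4c2=3.

Answer: 3 1 4 2 / 4 2 1 3 / 2 4 3 1 / 1 3 2 4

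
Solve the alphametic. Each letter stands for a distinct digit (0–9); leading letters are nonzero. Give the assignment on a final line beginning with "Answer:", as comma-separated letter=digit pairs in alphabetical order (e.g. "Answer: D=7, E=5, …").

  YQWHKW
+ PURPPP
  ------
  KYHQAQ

Step 1. [col 1: W + P ≡ Q (mod 10)] P=4 is one option consistent with column 1 (W + P ≡ Q (mod 10), carry-in 0) — take it ⇒ P=4.
Step 2. [col 1: W + P ≡ Q (mod 10)] several values work for Q in column 1 (W + P ≡ Q (mod 10), carry-in 0); try Q=5. So Q=5.
Step 3. [col 1: W + P ≡ Q (mod 10)] from column 1 (P=4, Q=5, carry-in 0, digits 4,5 already taken and all letters distinct): W must equal 1, so W=1.
Step 4. [col 2: K + P ≡ A (mod 10)] column 2 (K + P ≡ A (mod 10), carry-in 0) doesn't pin A yet; pick A=2 and continue ⇒ A=2.
Step 5. [col 2: K + P ≡ A (mod 10)] from column 2 (P=4, A=2, carry-in 0, digits 1,2,4,5 already taken and all letters distinct): K must equal 8. So K=8.
Step 6. [col 3: H + P ≡ Q (mod 10)] in column 3 we have H+P≡Q with carry-in 1; given P=4, Q=5 and digits 1,2,4,5,8 already taken and all letters distinct, that pins H to 0. So H=0.
Step 7. [col 4: W + R ≡ H (mod 10)] column 4 reads W+R+carry(0)=H with W=1, H=0; with digits 0,1,2,4,5,8 already taken and all letters distinct, the only value for R is 9. So R=9.
Step 8. [col 5: Q + U ≡ Y (mod 10)] from column 5 (Q=5, carry-in 1, digits 0,1,2,4,5,8,9 already taken and all letters distinct): Y must equal 3, so Y=3.
Step 9. [col 5: Q + U ≡ Y (mod 10)] column 5 reads Q+U+carry(1)=Y with Q=5, Y=3; with digits 0,1,2,3,4,5,8,9 already taken and all letters distinct, the only value for U is 7 ⇒ U=7.

Answer: A=2, H=0, K=8, P=4, Q=5, R=9, U=7, W=1, Y=3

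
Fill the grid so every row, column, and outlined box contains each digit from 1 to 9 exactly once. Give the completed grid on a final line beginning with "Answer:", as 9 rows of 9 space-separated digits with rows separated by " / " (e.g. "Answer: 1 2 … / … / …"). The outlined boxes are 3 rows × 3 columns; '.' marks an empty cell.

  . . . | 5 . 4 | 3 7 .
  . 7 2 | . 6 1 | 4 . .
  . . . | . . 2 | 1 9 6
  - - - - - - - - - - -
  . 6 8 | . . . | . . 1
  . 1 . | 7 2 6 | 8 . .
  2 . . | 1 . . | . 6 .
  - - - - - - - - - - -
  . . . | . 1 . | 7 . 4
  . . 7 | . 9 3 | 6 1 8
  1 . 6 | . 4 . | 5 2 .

Step 1. [r6c7∈{9}] only 9 remains possible at r6c7. So r6c7=9.
Step 2. [r1c5∈{8}] r1c5 has the single candidate 8 ⇒ r1c5=8.
Step 3. [r3c4∈{3}] r3c4 is down to just 3 ⇒ r3c4=3.
Step 4. [r7c6∈{5,8}] in box 8, 5 fits only at r7c6. So r7c6=5.
Step 5. [r7c8∈{3}] nothing but 3 survives at r7c8 ⇒ r7c8=3.
Step 6. [r2c1∈{3,5,8,9}] across row 2, 3 lands solely at r2c1, so r2c1=3.
Step 7. [r7c3∈{9}] r7c3 is down to just 9, so r7c3=9.
Step 8. [r5c1∈{4,5,9}] row 5 places 9 nowhere but r5c1. So r5c1=9.
Step 9. [r7c1∈{8}] r7c1 is down to just 8. So r7c1=8.
Step 10. [r4c4∈{4,9}] 4 has one home in col 4: r4c4, so r4c4=4.
Step 11. [r4c8∈{5}] r4c8 is down to just 5. So r4c8=5.
Step 12. [r5c3∈{3,4,5}] across row 5, 5 lands solely at r5c3. So r5c3=5.
Step 13. [r6c3∈{3,4}] across col 3, 3 lands solely at r6c3 ⇒ r6c3=3.
Step 14. [r8c4∈{2}] nothing but 2 survives at r8c4 ⇒ r8c4=2.
Step 15. [r3c3∈{4}] r3c3 is down to just 4 ⇒ r3c3=4.
Step 16. [r8c1∈{4,5}] r8c1 is the only open cell in col 1 admitting 4, so r8c1=4.
Step 17. [r3c2∈{5,8}] 8 has one home in row 3: r3c2. So r3c2=8.
Step 18. [r9c4∈{8}] r9c4's peers cover all but 8 ⇒ r9c4=8.
Step 19. [r5c9∈{3}] r5c9 is down to just 3 ⇒ r5c9=3.
Step 20. [r4c1∈{7}] r4c1's peers cover all but 7, so r4c1=7.
Step 21. [r9c6∈{7}] r9c6 is down to just 7 ⇒ r9c6=7.
Step 22. [r9c2∈{3}] only 3 remains possible at r9c2. So r9c2=3.
Step 23. [r4c5∈{3}] r4c5 is down to just 3, so r4c5=3.
Step 24. [r6c5∈{5}] r6c5 has the single candidate 5 ⇒ r6c5=5.
Step 25. [r4c7∈{2}] r4c7 has the single candidate 2. So r4c7=2.
Step 26. [r8c2∈{5}] r8c2 is down to just 5. So r8c2=5.
Step 27. [r7c2∈{2}] nothing but 2 survives at r7c2, so r7c2=2.
Step 28. [r2c9∈{5}] nothing but 5 survives at r2c9, so r2c9=5.
Step 29. [r5c8∈{4}] r5c8's peers cover all but 4, so r5c8=4.
Step 30. [r6c9∈{7}] only 7 remains possible at r6c9, so r6c9=7.
Step 31. [r1c2∈{9}] r1c2 is down to just 9 ⇒ r1c2=9.
Step 32. [r7c4∈{6}] r7c4 is down to just 6 ⇒ r7c4=6.
Step 33. [r3c5∈{7}] nothing but 7 survives at r3c5, so r3c5=7.
Step 34. [r1c9∈{2}] r1c9 is down to just 2 ⇒ r1c9=2.
Step 35. [r2c8∈{8}] r2c8's peers cover all but 8 ⇒ r2c8=8.
Step 36. [r9c9∈{9}] r9c9 is down to just 9 ⇒ r9c9=9.
Step 37. [r1c3∈{1}] nothing but 1 survives at r1c3. So r1c3=1.
Step 38. [r4c6∈{9}] r4c6 has the single candidate 9, so r4c6=9.
Step 39. [r6c6∈{8}] only 8 remains possible at r6c6 ⇒ r6c6=8.
Step 40. [r2c4∈{9}] r2c4's peers cover all but 9 ⇒ r2c4=9.
Step 41. [r6c2∈{4}] only 4 remains possible at r6c2, so r6c2=4.
Step 42. [r3c1∈{5}] only 5 remains possible at r3c1. So r3c1=5.
Step 43. [r1c1∈{6}] r1c1's peers cover all but 6 ⇒ r1c1=6.

Answer: 6 9 1 5 8 4 3 7 2 / 3 7 2 9 6 1 4 8 5 / 5 8 4 3 7 2 1 9 6 / 7 6 8 4 3 9 2 5 1 / 9 1 5 7 2 6 8 4 3 / 2 4 3 1 5 8 9 6 7 / 8 2 9 6 1 5 7 3 4 / 4 5 7 2 9 3 6 1 8 / 1 3 6 8 4 7 5 2 9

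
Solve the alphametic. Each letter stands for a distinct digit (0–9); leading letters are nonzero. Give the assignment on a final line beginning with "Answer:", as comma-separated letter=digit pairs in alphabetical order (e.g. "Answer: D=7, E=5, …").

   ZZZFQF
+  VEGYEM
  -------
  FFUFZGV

Step 1. [col 1: F + M ≡ V (mod 10)] column 1 (F + M ≡ V (mod 10), carry-in 0) doesn't pin F yet; pick F=1 and continue, so F=1.
Step 2. [col 1: F + M ≡ V (mod 10)] several values work for M in column 1 (F + M ≡ V (mod 10), carry-in 0); try M=5, so M=5.
Step 3. [col 1: F + M ≡ V (mod 10)] column 1: given F=1, M=5, carry-in 0, and digits 1,5 already taken and all letters distinct, F+M≡V (mod 10) forces V=6 ⇒ V=6.
Step 4. [col 2: Q + E ≡ G (mod 10)] Q=9 is one option consistent with column 2 (Q + E ≡ G (mod 10), carry-in 0) — take it. So Q=9.
Step 5. [col 2: Q + E ≡ G (mod 10)] several values work for G in column 2 (Q + E ≡ G (mod 10), carry-in 0); try G=7 ⇒ G=7.
Step 6. [col 2: Q + E ≡ G (mod 10)] in column 2 we have Q+E≡G with carry-in 0; given Q=9, G=7 and digits 1,5,6,7,9 already taken and all letters distinct, that pins E to 8, so E=8.
Step 7. [col 3: F + Y ≡ Z (mod 10)] several values work for Z in column 3 (F + Y ≡ Z (mod 10), carry-in 1); try Z=4. So Z=4.
Step 8. [col 3: F + Y ≡ Z (mod 10)] column 3 reads F+Y+carry(1)=Z with F=1, Z=4; with digits 1,4,5,6,7,8,9 already taken and all letters distinct, the only value for Y is 2 ⇒ Y=2.
Step 9. [col 5: Z + E ≡ U (mod 10)] column 5: given Z=4, E=8, carry-in 1, and digits 1,2,4,5,6,7,8,9 already taken and all letters distinct, Z+E≡U (mod 10) forces U=3. So U=3.

Answer: E=8, F=1, G=7, M=5, Q=9, U=3, V=6, Y=2, Z=4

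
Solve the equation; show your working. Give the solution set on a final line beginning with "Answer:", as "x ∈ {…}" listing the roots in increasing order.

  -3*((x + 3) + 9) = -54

Step 1. [-3*((x + 3) + 9) = -54] -3 out front; divide by -3. So div: (x + 3) + 9 = 18.
Step 2. [(x + 3) + 9 = 18] peel the +9: subtract 9 from each side ⇒ sub: x + 3 = 9.
Step 3. [x + 3 = 9] subtract 3: x sits inside (… + 3), so sub: x = 6.

Answer: x ∈ {6}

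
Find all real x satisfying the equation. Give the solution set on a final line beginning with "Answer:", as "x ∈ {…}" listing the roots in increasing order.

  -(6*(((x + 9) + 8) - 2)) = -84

Step 1. [-(6*(((x + 9) + 8) - 2)) = -84] leading − — multiply by −1 ⇒ neg: 6*(((x + 9) + 8) - 2) = 84.
Step 2. [6*(((x + 9) + 8) - 2) = 84] 6·(inner) — divide through by 6, so div: ((x + 9) + 8) - 2 = 14.
Step 3. [((x + 9) + 8) - 2 = 14] -2 is outermost — add 2 both sides ⇒ sub: (x + 9) + 8 = 16.
Step 4. [(x + 9) + 8 = 16] 8 comes off first (subtract 8) ⇒ sub: x + 9 = 8.
Step 5. [x + 9 = 8] the outer +9 inverts by subtracting 9. So sub: x = -1.

Answer: x ∈ {-1}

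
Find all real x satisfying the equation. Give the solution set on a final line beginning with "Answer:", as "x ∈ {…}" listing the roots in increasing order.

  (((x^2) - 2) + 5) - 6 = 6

Step 1. [(((x^2) - 2) + 5) - 6 = 6] the outer -6 inverts by adding 6. So sub: ((x^2) - 2) + 5 = 12.
Step 2. [((x^2) - 2) + 5 = 12] the outer +5 inverts by subtracting 5 ⇒ sub: (x^2) - 2 = 7.
Step 3. [(x^2) - 2 = 7] the outer -2 inverts by adding 2. So sub: x^2 = 9.
Step 4. [x^2 = 9] LHS squared, RHS 9 ≥ 0: apply √ (±). So sqrt: x = 3 or -3.

Answer: x ∈ {-3, 3}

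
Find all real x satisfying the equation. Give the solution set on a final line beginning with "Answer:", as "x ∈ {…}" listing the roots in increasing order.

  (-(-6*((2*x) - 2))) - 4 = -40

Step 1. [(-(-6*((2*x) - 2))) - 4 = -40] 4 comes off first (add 4). So sub: -(-6*((2*x) - 2)) = -36.
Step 2. [-(-6*((2*x) - 2)) = -36] flip signs both sides, so neg: -6*((2*x) - 2) = 36.
Step 3. [-6*((2*x) - 2) = 36] LHS = -6·(…); ÷-6 both sides, so div: (2*x) - 2 = -6.
Step 4. [(2*x) - 2 = -6] 2 divides every term; factor it out. So factor: x - 1 = -3.
Step 5. [x - 1 = -3] -1 is outermost — add 1 both sides, so sub: x = -2.

Answer: x ∈ {-2}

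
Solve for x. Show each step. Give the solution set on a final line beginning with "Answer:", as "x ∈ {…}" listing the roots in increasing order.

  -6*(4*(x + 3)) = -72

Step 1. [-6*(4*(x + 3)) = -72] -6·(inner) — divide through by -6, so div: 4*(x + 3) = 12.
Step 2. [4*(x + 3) = 12] leading coefficient 4: divide by 4. So div: x + 3 = 3.
Step 3. [x + 3 = 3] subtract 3: x sits inside (… + 3), so sub: x = 0.

Answer: x ∈ {0}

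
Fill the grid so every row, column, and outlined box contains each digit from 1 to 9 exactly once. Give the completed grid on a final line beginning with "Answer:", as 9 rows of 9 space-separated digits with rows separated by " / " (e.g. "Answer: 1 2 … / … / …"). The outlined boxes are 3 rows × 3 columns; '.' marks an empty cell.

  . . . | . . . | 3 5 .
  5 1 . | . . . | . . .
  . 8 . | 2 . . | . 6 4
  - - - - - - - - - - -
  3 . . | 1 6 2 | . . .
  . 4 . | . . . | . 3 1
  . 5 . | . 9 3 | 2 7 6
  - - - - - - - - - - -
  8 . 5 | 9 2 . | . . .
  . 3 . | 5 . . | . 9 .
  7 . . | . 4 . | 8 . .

Step 1. [r3c1∈{9}] nothing but 9 survives at r3c1 ⇒ r3c1=9.
Step 2. [r7c2∈{6}] r7c2's peers cover all but 6 ⇒ r7c2=6.
Step 3. [r3c7∈{1,7}] 1 has one home in box 3: r3c7. So r3c7=1.
Step 4. [r9c4∈{3,6}] in box 8, 3 fits only at r9c4, so r9c4=3.
Step 5. [r9c6∈{1,6}] row 9 places 6 nowhere but r9c6, so r9c6=6.
Step 6. [r6c4∈{4,8}] row 6 places 4 nowhere but r6c4. So r6c4=4.
Step 7. [r6c3∈{1,8}] r6c3 is the only open cell in row 6 admitting 8, so r6c3=8.
Step 8. [r9c9∈{2,5}] in row 9, 5 fits only at r9c9 ⇒ r9c9=5.
Step 9. [r4c7∈{4,5,9}] r4c7 is the only open cell in row 4 admitting 5 ⇒ r4c7=5.
Step 10. [r5c7∈{9}] r5c7 is down to just 9 ⇒ r5c7=9.
Step 11. [r2c7∈{7}] r2c7 is down to just 7. So r2c7=7.
Step 12. [r4c9∈{8}] r4c9 is down to just 8, so r4c9=8.
Step 13. [r2c8∈{2,8}] col 8 places 8 nowhere but r2c8, so r2c8=8.
Step 14. [r9c8∈{1,2}] r9c8 is the only open cell in col 8 admitting 2. So r9c8=2.
Step 15. [r1c2∈{2,7}] across col 2, 2 lands solely at r1c2, so r1c2=2.
Step 16. [r9c3∈{1,9}] across row 9, 1 lands solely at r9c3 ⇒ r9c3=1.
Step 17. [r8c9∈{7}] r8c9 has the single candidate 7. So r8c9=7.
Step 18. [r7c6∈{1,7}] in row 7, 7 fits only at r7c6. So r7c6=7.
Step 19. [r4c2∈{7,9}] col 2 places 7 nowhere but r4c2, so r4c2=7.
Step 20. [r2c5∈{3}] nothing but 3 survives at r2c5. So r2c5=3.
Step 21. [r7c7∈{4}] nothing but 4 survives at r7c7, so r7c7=4.
Step 22. [r1c9∈{9}] r1c9's peers cover all but 9. So r1c9=9.
Step 23. [r3c6∈{5}] nothing but 5 survives at r3c6. So r3c6=5.
Step 24. [r5c6∈{8}] nothing but 8 survives at r5c6 ⇒ r5c6=8.
Step 25. [r3c5∈{7}] r3c5's peers cover all but 7. So r3c5=7.
Step 26. [r1c3∈{4,6,7}] r1c3 is the only open cell in row 1 admitting 7, so r1c3=7.
Step 27. [r8c5∈{1,8}] 8 has one home in row 8: r8c5, so r8c5=8.
Step 28. [r2c4∈{6}] r2c4's peers cover all but 6, so r2c4=6.
Step 29. [r2c3∈{4}] r2c3 has the single candidate 4 ⇒ r2c3=4.
Step 30. [r5c3∈{2,6}] across col 3, 6 lands solely at r5c3. So r5c3=6.
Step 31. [r1c5∈{1}] r1c5's peers cover all but 1 ⇒ r1c5=1.
Step 32. [r5c1∈{2}] nothing but 2 survives at r5c1 ⇒ r5c1=2.
Step 33. [r5c5∈{5}] only 5 remains possible at r5c5, so r5c5=5.
Step 34. [r8c6∈{1}] r8c6 has the single candidate 1, so r8c6=1.
Step 35. [r1c4∈{8}] r1c4's peers cover all but 8, so r1c4=8.
Step 36. [r5c4∈{7}] nothing but 7 survives at r5c4, so r5c4=7.
Step 37. [r1c1∈{6}] nothing but 6 survives at r1c1, so r1c1=6.
Step 38. [r3c3∈{3}] r3c3 is down to just 3 ⇒ r3c3=3.
Step 39. [r4c8∈{4}] only 4 remains possible at r4c8. So r4c8=4.
Step 40. [r7c9∈{3}] r7c9's peers cover all but 3. So r7c9=3.
Step 41. [r1c6∈{4}] nothing but 4 survives at r1c6, so r1c6=4.
Step 42. [r4c3∈{9}] nothing but 9 survives at r4c3 ⇒ r4c3=9.
Step 43. [r8c3∈{2}] r8c3's peers cover all but 2. So r8c3=2.
Step 44. [r6c1∈{1}] r6c1 has the single candidate 1, so r6c1=1.
Step 45. [r8c7∈{6}] r8c7 is down to just 6. So r8c7=6.
Step 46. [r2c6∈{9}] only 9 remains possible at r2c6 ⇒ r2c6=9.
Step 47. [r7c8∈{1}] r7c8 has the single candidate 1. So r7c8=1.
Step 48. [r8c1∈{4}] only 4 remains possible at r8c1 ⇒ r8c1=4.
Step 49. [r9c2∈{9}] r9c2's peers cover all but 9 ⇒ r9c2=9.
Step 50. [r2c9∈{2}] r2c9's peers cover all but 2. So r2c9=2.

Answer: 6 2 7 8 1 4 3 5 9 / 5 1 4 6 3 9 7 8 2 / 9 8 3 2 7 5 1 6 4 / 3 7 9 1 6 2 5 4 8 / 2 4 6 7 5 8 9 3 1 / 1 5 8 4 9 3 2 7 6 / 8 6 5 9 2 7 4 1 3 / 4 3 2 5 8 1 6 9 7 / 7 9 1 3 4 6 8 2 5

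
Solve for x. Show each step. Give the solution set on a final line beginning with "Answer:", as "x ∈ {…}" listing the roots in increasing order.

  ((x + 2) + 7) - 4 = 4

Step 1. [((x + 2) + 7) - 4 = 4] peel the -4: add 4 from each side, so sub: (x + 2) + 7 = 8.
Step 2. [(x + 2) + 7 = 8] subtract 7: x sits inside (… + 7). So sub: x + 2 = 1.
Step 3. [x + 2 = 1] +2 is outermost — subtract 2 both sides. So sub: x = -1.

Answer: x ∈ {-1}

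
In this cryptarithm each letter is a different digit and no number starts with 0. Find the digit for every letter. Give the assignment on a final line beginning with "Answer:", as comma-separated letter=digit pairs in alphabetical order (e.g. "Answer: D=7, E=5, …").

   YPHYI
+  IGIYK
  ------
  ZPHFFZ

Step 1. [col 1: I + K ≡ Z (mod 10)] several values work for I in column 1 (I + K ≡ Z (mod 10), carry-in 0); try I=8, so I=8.
Step 2. [col 1: I + K ≡ Z (mod 10)] Z=1 is one option consistent with column 1 (I + K ≡ Z (mod 10), carry-in 0) — take it. So Z=1.
Step 3. [col 1: I + K ≡ Z (mod 10)] column 1: given I=8, Z=1, carry-in 0, and digits 1,8 already taken and all letters distinct, I+K≡Z (mod 10) forces K=3 ⇒ K=3.
Step 4. [col 2: Y + Y ≡ F (mod 10)] column 2 (Y + Y ≡ F (mod 10), carry-in 1) doesn't pin Y yet; pick Y=2 and continue ⇒ Y=2.
Step 5. [col 2: Y + Y ≡ F (mod 10)] column 2: given Y=2, carry-in 1, and digits 1,2,3,8 already taken and all letters distinct, Y+Y≡F (mod 10) forces F=5, so F=5.
Step 6. [col 3: H + I ≡ F (mod 10)] column 3 reads H+I+carry(0)=F with I=8, F=5; with digits 1,2,3,5,8 already taken and all letters distinct, the only value for H is 7 ⇒ H=7.
Step 7. [col 4: P + G ≡ H (mod 10)] several values work for P in column 4 (P + G ≡ H (mod 10), carry-in 1); try P=0 ⇒ P=0.
Step 8. [col 4: P + G ≡ H (mod 10)] in column 4 we have P+G≡H with carry-in 1; given P=0, H=7 and digits 0,1,2,3,5,7,8 already taken and all letters distinct, that pins G to 6, so G=6.

Answer: F=5, G=6, H=7, I=8, K=3, P=0, Y=2, Z=1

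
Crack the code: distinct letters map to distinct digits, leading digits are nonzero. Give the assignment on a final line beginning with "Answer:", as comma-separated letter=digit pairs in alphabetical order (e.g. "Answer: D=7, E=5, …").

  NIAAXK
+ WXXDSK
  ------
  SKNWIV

Step 1. [col 1: K + K ≡ V (mod 10)] no forcing yet in column 1 (carry-in 0); V=8 is free and consistent — try it. So V=8.
Step 2. [col 1: K + K ≡ V (mod 10)] no forcing yet in column 1 (carry-in 0); K=9 is free and consistent — try it ⇒ K=9.
Step 3. [col 2: X + S ≡ I (mod 10)] no forcing yet in column 2 (carry-in 1); I=2 is free and consistent — try it ⇒ I=2.
Step 4. [col 2: X + S ≡ I (mod 10)] no forcing yet in column 2 (carry-in 1); S=5 is free and consistent — try it. So S=5.
Step 5. [col 2: X + S ≡ I (mod 10)] from column 2 (S=5, I=2, carry-in 1, digits 2,5,8,9 already taken and all letters distinct): X must equal 6, so X=6.
Step 6. [col 3: A + D ≡ W (mod 10)] several values work for W in column 3 (A + D ≡ W (mod 10), carry-in 1); try W=1 ⇒ W=1.
Step 7. [col 3: A + D ≡ W (mod 10)] column 3 (A + D ≡ W (mod 10), carry-in 1) doesn't pin A yet; pick A=7 and continue, so A=7.
Step 8. [col 3: A + D ≡ W (mod 10)] in column 3 we have A+D≡W with carry-in 1; given A=7, W=1 and digits 1,2,5,6,7,8,9 already taken and all letters distinct, that pins D to 3, so D=3.
Step 9. [col 4: A + X ≡ N (mod 10)] from column 4 (A=7, X=6, carry-in 1, digits 1,2,3,5,6,7,8,9 already taken and all letters distinct): N must equal 4, so N=4.

Answer: A=7, D=3, I=2, K=9, N=4, S=5, V=8, W=1, X=6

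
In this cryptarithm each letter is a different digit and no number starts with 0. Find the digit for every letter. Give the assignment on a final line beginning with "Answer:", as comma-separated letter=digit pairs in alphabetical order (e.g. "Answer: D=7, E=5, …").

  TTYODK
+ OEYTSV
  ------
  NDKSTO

Step 1. [col 1: K + V ≡ O (mod 10)] O=1 is one option consistent with column 1 (K + V ≡ O (mod 10), carry-in 0) — take it, so O=1.
Step 2. [col 1: K + V ≡ O (mod 10)] no forcing yet in column 1 (carry-in 0); V=3 is free and consistent — try it, so V=3.
Step 3. [col 1: K + V ≡ O (mod 10)] from column 1 (V=3, O=1, carry-in 0, digits 1,3 already taken and all letters distinct): K must equal 8, so K=8.
Step 4. [col 2: D + S ≡ T (mod 10)] column 2 (D + S ≡ T (mod 10), carry-in 1) doesn't pin D yet; pick D=7 and continue. So D=7.
Step 5. [col 2: D + S ≡ T (mod 10)] column 2 (D + S ≡ T (mod 10), carry-in 1) doesn't pin S yet; pick S=6 and continue ⇒ S=6.
Step 6. [col 2: D + S ≡ T (mod 10)] column 2 reads D+S+carry(1)=T with D=7, S=6; with digits 1,3,6,7,8 already taken and all letters distinct, the only value for T is 4. So T=4.
Step 7. [col 4: Y + Y ≡ K (mod 10)] column 4 reads Y+Y+carry(0)=K with K=8; with digits 1,3,4,6,7,8 already taken and all letters distinct, the only value for Y is 9 ⇒ Y=9.
Step 8. [col 5: T + E ≡ D (mod 10)] column 5: given T=4, D=7, carry-in 1, and digits 1,3,4,6,7,8,9 already taken and all letters distinct, T+E≡D (mod 10) forces E=2 ⇒ E=2.
Step 9. [col 6: T + O ≡ N (mod 10)] in column 6 we have T+O≡N with carry-in 0; given T=4, O=1 and digits 1,2,3,4,6,7,8,9 already taken and all letters distinct, that pins N to 5. So N=5.

Answer: D=7, E=2, K=8, N=5, O=1, S=6, T=4, V=3, Y=9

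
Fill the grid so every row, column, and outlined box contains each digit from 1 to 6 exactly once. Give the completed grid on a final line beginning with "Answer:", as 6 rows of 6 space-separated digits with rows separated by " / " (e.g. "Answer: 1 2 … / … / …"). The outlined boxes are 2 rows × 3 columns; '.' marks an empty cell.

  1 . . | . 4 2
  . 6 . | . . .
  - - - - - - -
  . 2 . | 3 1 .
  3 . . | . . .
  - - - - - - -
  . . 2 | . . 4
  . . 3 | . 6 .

Step 1. [r1c3∈{5}] r1c3's peers cover all but 5. So r1c3=5.
Step 2. [r4c4∈{2,4,5,6}] col 4 places 4 nowhere but r4c4, so r4c4=4.
Step 3. [r2c6∈{1,3,5}] across col 6, 3 lands solely at r2c6 ⇒ r2c6=3.
Step 4. [r6c6∈{1,5}] in col 6, 1 fits only at r6c6, so r6c6=1.
Step 5. [r5c4∈{5}] nothing but 5 survives at r5c4. So r5c4=5.
Step 6. [r6c2∈{4,5}] across col 2, 4 lands solely at r6c2, so r6c2=4.
Step 7. [r4c2∈{1,5}] in col 2, 5 fits only at r4c2 ⇒ r4c2=5.
Step 8. [r2c3∈{4}] r2c3 is down to just 4, so r2c3=4.
Step 9. [r3c3∈{6}] r3c3's peers cover all but 6. So r3c3=6.
Step 10. [r6c1∈{5}] r6c1's peers cover all but 5. So r6c1=5.
Step 11. [r2c1∈{2}] only 2 remains possible at r2c1. So r2c1=2.
Step 12. [r1c2∈{3}] r1c2 is down to just 3 ⇒ r1c2=3.
Step 13. [r2c5∈{5}] only 5 remains possible at r2c5. So r2c5=5.
Step 14. [r4c6∈{6}] only 6 remains possible at r4c6. So r4c6=6.
Step 15. [r5c1∈{6}] r5c1's peers cover all but 6 ⇒ r5c1=6.
Step 16. [r4c5∈{2}] r4c5's peers cover all but 2, so r4c5=2.
Step 17. [r2c4∈{1}] r2c4 has the single candidate 1 ⇒ r2c4=1.
Step 18. [r4c3∈{1}] r4c3's peers cover all but 1, so r4c3=1.
Step 19. [r3c6∈{5}] r3c6 has the single candidate 5, so r3c6=5.
Step 20. [r5c5∈{3}] r5c5 is down to just 3 ⇒ r5c5=3.
Step 21. [r6c4∈{2}] r6c4 has the single candidate 2 ⇒ r6c4=2.
Step 22. [r5c2∈{1}] only 1 remains possible at r5c2, so r5c2=1.
Step 23. [r3c1∈{4}] nothing but 4 survives at r3c1 ⇒ r3c1=4.
Step 24. [r1c4∈{6}] r1c4 has the single candidate 6 ⇒ r1c4=6.

Answer: 1 3 5 6 4 2 / 2 6 4 1 5 3 / 4 2 6 3 1 5 / 3 5 1 4 2 6 / 6 1 2 5 3 4 / 5 4 3 2 6 1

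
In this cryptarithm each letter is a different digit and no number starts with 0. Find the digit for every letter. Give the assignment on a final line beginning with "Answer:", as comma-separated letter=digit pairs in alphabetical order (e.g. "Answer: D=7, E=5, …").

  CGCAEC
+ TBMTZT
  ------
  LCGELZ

Step 1. [col 1: C + T ≡ Z (mod 10)] several values work for C in column 1 (C + T ≡ Z (mod 10), carry-in 0); try C=2. So C=2.
Step 2. [col 1: C + T ≡ Z (mod 10)] column 1 (C + T ≡ Z (mod 10), carry-in 0) doesn't pin T yet; pick T=5 and continue. So T=5.
Step 3. [col 1: C + T ≡ Z (mod 10)] in column 1 we have C+T≡Z with carry-in 0; given C=2, T=5 and digits 2,5 already taken and all letters distinct, that pins Z to 7 ⇒ Z=7.
Step 4. [col 2: E + Z ≡ L (mod 10)] column 2 (E + Z ≡ L (mod 10), carry-in 0) doesn't pin L yet; pick L=8 and continue ⇒ L=8.
Step 5. [col 2: E + Z ≡ L (mod 10)] column 2 reads E+Z+carry(0)=L with Z=7, L=8; with digits 2,5,7,8 already taken and all letters distinct, the only value for E is 1 ⇒ E=1.
Step 6. [col 3: A + T ≡ E (mod 10)] in column 3 we have A+T≡E with carry-in 0; given T=5, E=1 and digits 1,2,5,7,8 already taken and all letters distinct, that pins A to 6. So A=6.
Step 7. [col 4: C + M ≡ G (mod 10)] in column 4 we have C+M≡G with carry-in 1; given C=2 and digits 1,2,5,6,7,8 already taken and all letters distinct, that pins G to 3, so G=3.
Step 8. [col 4: C + M ≡ G (mod 10)] from column 4 (C=2, G=3, carry-in 1, digits 1,2,3,5,6,7,8 already taken and all letters distinct): M must equal 0 ⇒ M=0.
Step 9. [col 5: G + B ≡ C (mod 10)] from column 5 (G=3, C=2, carry-in 0, digits 0,1,2,3,5,6,7,8 already taken and all letters distinct): B must equal 9. So B=9.

Answer: A=6, B=9, C=2, E=1, G=3, L=8, M=0, T=5, Z=7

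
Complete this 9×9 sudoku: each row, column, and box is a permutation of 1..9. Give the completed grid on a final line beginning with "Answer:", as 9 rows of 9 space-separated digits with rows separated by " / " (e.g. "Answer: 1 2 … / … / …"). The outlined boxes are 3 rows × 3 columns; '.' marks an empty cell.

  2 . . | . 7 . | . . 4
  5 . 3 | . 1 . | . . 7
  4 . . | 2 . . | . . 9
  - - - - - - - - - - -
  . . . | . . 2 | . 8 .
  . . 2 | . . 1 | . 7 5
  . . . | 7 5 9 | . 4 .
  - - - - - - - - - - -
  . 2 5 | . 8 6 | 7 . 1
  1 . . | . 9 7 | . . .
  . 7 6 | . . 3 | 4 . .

Step 1. [r5c4∈{3,4,6,8}] r5c4 is the only open cell in box 5 admitting 8. So r5c4=8.
Step 2. [r4c2∈{1,3,4,5,6,9}] 5 has one home in row 4: r4c2. So r4c2=5.
Step 3. [r4c1∈{3,6,7,9}] in col 1, 7 fits only at r4c1 ⇒ r4c1=7.
Step 4. [r7c4∈{4}] r7c4 is down to just 4 ⇒ r7c4=4.
Step 5. [r8c4∈{5}] only 5 remains possible at r8c4 ⇒ r8c4=5.
Step 6. [r9c8∈{2,5,9}] in row 9, 5 fits only at r9c8, so r9c8=5.
Step 7. [r9c1∈{8,9}] row 9 places 9 nowhere but r9c1. So r9c1=9.
Step 8. [r6c1∈{3,6,8}] col 1 places 8 nowhere but r6c1. So r6c1=8.
Step 9. [r5c1∈{3,6}] in col 1, 6 fits only at r5c1 ⇒ r5c1=6.
Step 10. [r6c3∈{1}] r6c3 is down to just 1, so r6c3=1.
Step 11. [r4c7∈{1,3,6,9}] in row 4, 1 fits only at r4c7. So r4c7=1.
Step 12. [r6c2∈{3}] only 3 remains possible at r6c2 ⇒ r6c2=3.
Step 13. [r4c3∈{4,9}] row 4 places 9 nowhere but r4c3 ⇒ r4c3=9.
Step 14. [r1c3∈{8}] nothing but 8 survives at r1c3 ⇒ r1c3=8.
Step 15. [r8c2∈{4,8}] 8 has one home in col 2: r8c2. So r8c2=8.
Step 16. [r4c5∈{3,4,6}] row 4 places 4 nowhere but r4c5. So r4c5=4.
Step 17. [r3c5∈{3,6}] col 5 places 6 nowhere but r3c5 ⇒ r3c5=6.
Step 18. [r1c4∈{3,9}] in box 2, 3 fits only at r1c4. So r1c4=3.
Step 19. [r4c9∈{3,6}] r4c9 is the only open cell in row 4 admitting 3 ⇒ r4c9=3.
Step 20. [r1c2∈{1,6,9}] r1c2 is the only open cell in row 1 admitting 9, so r1c2=9.
Step 21. [r1c6∈{5}] r1c6's peers cover all but 5. So r1c6=5.
Step 22. [r1c7∈{6}] r1c7 is down to just 6 ⇒ r1c7=6.
Step 23. [r6c7∈{2}] nothing but 2 survives at r6c7. So r6c7=2.
Step 24. [r8c7∈{3}] only 3 remains possible at r8c7, so r8c7=3.
Step 25. [r3c6∈{8}] r3c6's peers cover all but 8 ⇒ r3c6=8.
Step 26. [r8c8∈{2,6}] col 8 places 6 nowhere but r8c8, so r8c8=6.
Step 27. [r3c2∈{1}] r3c2 has the single candidate 1. So r3c2=1.
Step 28. [r9c5∈{2}] r9c5 is down to just 2 ⇒ r9c5=2.
Step 29. [r2c2∈{6}] nothing but 6 survives at r2c2, so r2c2=6.
Step 30. [r4c4∈{6}] nothing but 6 survives at r4c4. So r4c4=6.
Step 31. [r9c4∈{1}] r9c4's peers cover all but 1 ⇒ r9c4=1.
Step 32. [r5c7∈{9}] nothing but 9 survives at r5c7 ⇒ r5c7=9.
Step 33. [r8c3∈{4}] nothing but 4 survives at r8c3, so r8c3=4.
Step 34. [r3c8∈{3}] r3c8 has the single candidate 3, so r3c8=3.
Step 35. [r2c8∈{2}] r2c8 has the single candidate 2, so r2c8=2.
Step 36. [r5c5∈{3}] r5c5 has the single candidate 3 ⇒ r5c5=3.
Step 37. [r5c2∈{4}] nothing but 4 survives at r5c2 ⇒ r5c2=4.
Step 38. [r2c4∈{9}] r2c4 is down to just 9 ⇒ r2c4=9.
Step 39. [r8c9∈{2}] nothing but 2 survives at r8c9 ⇒ r8c9=2.
Step 40. [r2c7∈{8}] only 8 remains possible at r2c7. So r2c7=8.
Step 41. [r6c9∈{6}] r6c9's peers cover all but 6. So r6c9=6.
Step 42. [r3c7∈{5}] r3c7 is down to just 5, so r3c7=5.
Step 43. [r9c9∈{8}] r9c9 has the single candidate 8. So r9c9=8.
Step 44. [r2c6∈{4}] only 4 remains possible at r2c6 ⇒ r2c6=4.
Step 45. [r3c3∈{7}] only 7 remains possible at r3c3. So r3c3=7.
Step 46. [r1c8∈{1}] r1c8 is down to just 1 ⇒ r1c8=1.
Step 47. [r7c1∈{3}] r7c1's peers cover all but 3, so r7c1=3.
Step 48. [r7c8∈{9}] r7c8 has the single candidate 9, so r7c8=9.

Answer: 2 9 8 3 7 5 6 1 4 / 5 6 3 9 1 4 8 2 7 / 4 1 7 2 6 8 5 3 9 / 7 5 9 6 4 2 1 8 3 / 6 4 2 8 3 1 9 7 5 / 8 3 1 7 5 9 2 4 6 / 3 2 5 4 8 6 7 9 1 / 1 8 4 5 9 7 3 6 2 / 9 7 6 1 2 3 4 5 8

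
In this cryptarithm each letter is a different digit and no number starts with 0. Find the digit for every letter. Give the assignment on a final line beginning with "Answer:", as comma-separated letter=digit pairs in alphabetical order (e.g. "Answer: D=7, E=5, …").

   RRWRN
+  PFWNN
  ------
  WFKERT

Step 1. [col 1: N + N ≡ T (mod 10)] column 1 (N + N ≡ T (mod 10), carry-in 0) doesn't pin T yet; pick T=8 and continue. So T=8.
Step 2. [col 1: N + N ≡ T (mod 10)] N=9 is one option consistent with column 1 (N + N ≡ T (mod 10), carry-in 0) — take it. So N=9.
Step 3. [W] adding two 5-digit numbers gives at most 5+1 digits, and here it does — W is that final carry and must be 1 ⇒ W=1.
Step 4. [col 2: R + N ≡ R (mod 10)] several values work for R in column 2 (R + N ≡ R (mod 10), carry-in 1); try R=6. So R=6.
Step 5. [col 3: W + W ≡ E (mod 10)] from column 3 (W=1, carry-in 1, digits 1,6,8,9 already taken and all letters distinct): E must equal 3, so E=3.
Step 6. [col 4: R + F ≡ K (mod 10)] from column 4 (R=6, carry-in 0, digits 1,3,6,8,9 already taken and all letters distinct): F must equal 4, so F=4.
Step 7. [col 4: R + F ≡ K (mod 10)] column 4: given R=6, F=4, carry-in 0, and digits 1,3,4,6,8,9 already taken and all letters distinct, R+F≡K (mod 10) forces K=0, so K=0.
Step 8. [col 5: R + P ≡ F (mod 10)] in column 5 we have R+P≡F with carry-in 1; given R=6, F=4 and digits 0,1,3,4,6,8,9 already taken and all letters distinct, that pins P to 7, so P=7.

Answer: E=3, F=4, K=0, N=9, P=7, R=6, T=8, W=1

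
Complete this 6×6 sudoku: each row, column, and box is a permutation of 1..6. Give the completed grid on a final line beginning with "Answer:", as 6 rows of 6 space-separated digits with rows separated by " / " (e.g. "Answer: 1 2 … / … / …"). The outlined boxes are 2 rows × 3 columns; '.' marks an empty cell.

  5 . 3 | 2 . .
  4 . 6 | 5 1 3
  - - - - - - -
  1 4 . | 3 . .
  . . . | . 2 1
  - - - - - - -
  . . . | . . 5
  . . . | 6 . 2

Step 1. [r6c1∈{3}] r6c1 has the single candidate 3. So r6c1=3.
Step 2. [r6c5∈{4}] r6c5 has the single candidate 4, so r6c5=4.
Step 3. [r5c1∈{2,6}] r5c1 is the only open cell in col 1 admitting 2. So r5c1=2.
Step 4. [r4c3∈{5}] r4c3's peers cover all but 5. So r4c3=5.
Step 5. [r6c3∈{1}] r6c3's peers cover all but 1 ⇒ r6c3=1.
Step 6. [r1c5∈{6}] nothing but 6 survives at r1c5. So r1c5=6.
Step 7. [r5c2∈{6}] nothing but 6 survives at r5c2. So r5c2=6.
Step 8. [r1c6∈{4}] r1c6 is down to just 4 ⇒ r1c6=4.
Step 9. [r4c2∈{3}] r4c2 is down to just 3, so r4c2=3.
Step 10. [r4c4∈{4}] r4c4 is down to just 4, so r4c4=4.
Step 11. [r3c5∈{5}] r3c5's peers cover all but 5. So r3c5=5.
Step 12. [r6c2∈{5}] nothing but 5 survives at r6c2. So r6c2=5.
Step 13. [r3c6∈{6}] r3c6 has the single candidate 6 ⇒ r3c6=6.
Step 14. [r1c2∈{1}] only 1 remains possible at r1c2. So r1c2=1.
Step 15. [r2c2∈{2}] r2c2 is down to just 2 ⇒ r2c2=2.
Step 16. [r5c5∈{3}] r5c5 has the single candidate 3. So r5c5=3.
Step 17. [r5c4∈{1}] only 1 remains possible at r5c4. So r5c4=1.
Step 18. [r5c3∈{4}] nothing but 4 survives at r5c3 ⇒ r5c3=4.
Step 19. [r4c1∈{6}] r4c1 is down to just 6, so r4c1=6.
Step 20. [r3c3∈{2}] only 2 remains possible at r3c3, so r3c3=2.

Answer: 5 1 3 2 6 4 / 4 2 6 5 1 3 / 1 4 2 3 5 6 / 6 3 5 4 2 1 / 2 6 4 1 3 5 / 3 5 1 6 4 2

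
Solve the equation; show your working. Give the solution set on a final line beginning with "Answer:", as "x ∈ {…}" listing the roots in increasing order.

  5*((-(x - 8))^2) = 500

Step 1. [5*((-(x - 8))^2) = 500] divide by the outer 5, so div: (-(x - 8))^2 = 100.
Step 2. [(-(x - 8))^2 = 100] √ both sides: 100 ≥ 0 gives two branches ⇒ sqrt: -(x - 8) = 10 or -10.
Step 3. [-(x - 8) = 10 or -10] LHS negated; negate both sides ⇒ neg: x - 8 = -10 or 10.
Step 4. [x - 8 = -10 or 10] add 8: x sits inside (… - 8) ⇒ sub: x = -2 or 18.

Answer: x ∈ {-2, 18}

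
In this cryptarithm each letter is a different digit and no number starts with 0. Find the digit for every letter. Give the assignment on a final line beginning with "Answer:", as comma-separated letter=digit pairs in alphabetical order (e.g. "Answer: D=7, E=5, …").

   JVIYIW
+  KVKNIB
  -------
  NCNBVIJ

Step 1. [col 1: W + B ≡ J (mod 10)] J=4 is one option consistent with column 1 (W + B ≡ J (mod 10), carry-in 0) — take it ⇒ J=4.
Step 2. [col 1: W + B ≡ J (mod 10)] several values work for B in column 1 (W + B ≡ J (mod 10), carry-in 0); try B=6 ⇒ B=6.
Step 3. [N] the sum has 7 digits but both addends have 6; that extra leading digit N is the final carry, namely 1, so N=1.
Step 4. [col 1: W + B ≡ J (mod 10)] in column 1 we have W+B≡J with carry-in 0; given B=6, J=4 and digits 1,4,6 already taken and all letters distinct, that pins W to 8 ⇒ W=8.
Step 5. [col 2: I + I ≡ I (mod 10)] from column 2 (nothing yet, carry-in 1, digits 1,4,6,8 already taken and all letters distinct): I must equal 9. So I=9.
Step 6. [col 3: Y + N ≡ V (mod 10)] no forcing yet in column 3 (carry-in 1); Y=3 is free and consistent — try it, so Y=3.
Step 7. [col 3: Y + N ≡ V (mod 10)] in column 3 we have Y+N≡V with carry-in 1; given Y=3, N=1 and digits 1,3,4,6,8,9 already taken and all letters distinct, that pins V to 5 ⇒ V=5.
Step 8. [col 4: I + K ≡ B (mod 10)] in column 4 we have I+K≡B with carry-in 0; given I=9, B=6 and digits 1,3,4,5,6,8,9 already taken and all letters distinct, that pins K to 7, so K=7.
Step 9. [col 6: J + K ≡ C (mod 10)] column 6: given J=4, K=7, carry-in 1, and digits 1,3,4,5,6,7,8,9 already taken and all letters distinct, J+K≡C (mod 10) forces C=2 ⇒ C=2.

Answer: B=6, C=2, I=9, J=4, K=7, N=1, V=5, W=8, Y=3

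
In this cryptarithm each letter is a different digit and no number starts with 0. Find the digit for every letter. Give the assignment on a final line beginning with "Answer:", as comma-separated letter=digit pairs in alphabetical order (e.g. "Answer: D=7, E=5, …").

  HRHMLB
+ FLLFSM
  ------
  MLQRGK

Step 1. [col 1: B + M ≡ K (mod 10)] several values work for K in column 1 (B + M ≡ K (mod 10), carry-in 0); try K=3, so K=3.
Step 2. [col 1: B + M ≡ K (mod 10)] no forcing yet in column 1 (carry-in 0); B=5 is free and consistent — try it, so B=5.
Step 3. [col 1: B + M ≡ K (mod 10)] column 1 reads B+M+carry(0)=K with B=5, K=3; with digits 3,5 already taken and all letters distinct, the only value for M is 8 ⇒ M=8.
Step 4. [col 2: L + S ≡ G (mod 10)] column 2 (L + S ≡ G (mod 10), carry-in 1) doesn't pin S yet; pick S=2 and continue, so S=2.
Step 5. [col 2: L + S ≡ G (mod 10)] G=7 is one option consistent with column 2 (L + S ≡ G (mod 10), carry-in 1) — take it, so G=7.
Step 6. [col 2: L + S ≡ G (mod 10)] column 2: given S=2, G=7, carry-in 1, and digits 2,3,5,7,8 already taken and all letters distinct, L+S≡G (mod 10) forces L=4 ⇒ L=4.
Step 7. [col 3: M + F ≡ R (mod 10)] column 3: given M=8, carry-in 0, and digits 2,3,4,5,7,8 already taken and all letters distinct, M+F≡R (mod 10) forces R=9. So R=9.
Step 8. [col 3: M + F ≡ R (mod 10)] in column 3 we have M+F≡R with carry-in 0; given M=8, R=9 and digits 2,3,4,5,7,8,9 already taken and all letters distinct, that pins F to 1, so F=1.
Step 9. [col 4: H + L ≡ Q (mod 10)] column 4 reads H+L+carry(0)=Q with L=4; with digits 1,2,3,4,5,7,8,9 already taken and all letters distinct, the only value for H is 6. So H=6.
Step 10. [col 4: H + L ≡ Q (mod 10)] from column 4 (H=6, L=4, carry-in 0, digits 1,2,3,4,5,6,7,8,9 already taken and all letters distinct): Q must equal 0 ⇒ Q=0.

Answer: B=5, F=1, G=7, H=6, K=3, L=4, M=8, Q=0, R=9, S=2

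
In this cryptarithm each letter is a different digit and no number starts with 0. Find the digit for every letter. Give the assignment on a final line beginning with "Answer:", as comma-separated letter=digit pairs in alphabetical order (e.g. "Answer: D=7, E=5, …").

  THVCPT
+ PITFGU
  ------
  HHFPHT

Step 1. [col 1: T + U ≡ T (mod 10)] column 1: given nothing yet, carry-in 0, and all letters distinct, none taken yet, T+U≡T (mod 10) forces U=0, so U=0.
Step 2. [col 1: T + U ≡ T (mod 10)] T=4 is one option consistent with column 1 (T + U ≡ T (mod 10), carry-in 0) — take it ⇒ T=4.
Step 3. [col 2: P + G ≡ H (mod 10)] several values work for P in column 2 (P + G ≡ H (mod 10), carry-in 0); try P=3. So P=3.
Step 4. [col 2: P + G ≡ H (mod 10)] several values work for G in column 2 (P + G ≡ H (mod 10), carry-in 0); try G=5. So G=5.
Step 5. [col 2: P + G ≡ H (mod 10)] in column 2 we have P+G≡H with carry-in 0; given P=3, G=5 and digits 0,3,4,5 already taken and all letters distinct, that pins H to 8 ⇒ H=8.
Step 6. [col 3: C + F ≡ P (mod 10)] C=2 is one option consistent with column 3 (C + F ≡ P (mod 10), carry-in 0) — take it ⇒ C=2.
Step 7. [col 3: C + F ≡ P (mod 10)] in column 3 we have C+F≡P with carry-in 0; given C=2, P=3 and digits 0,2,3,4,5,8 already taken and all letters distinct, that pins F to 1, so F=1.
Step 8. [col 4: V + T ≡ F (mod 10)] column 4: given T=4, F=1, carry-in 0, and digits 0,1,2,3,4,5,8 already taken and all letters distinct, V+T≡F (mod 10) forces V=7. So V=7.
Step 9. [col 5: H + I ≡ H (mod 10)] in column 5 we have H+I≡H with carry-in 1; given H=8 and digits 0,1,2,3,4,5,7,8 already taken and all letters distinct, that pins I to 9 ⇒ I=9.

Answer: C=2, F=1, G=5, H=8, I=9, P=3, T=4, U=0, V=7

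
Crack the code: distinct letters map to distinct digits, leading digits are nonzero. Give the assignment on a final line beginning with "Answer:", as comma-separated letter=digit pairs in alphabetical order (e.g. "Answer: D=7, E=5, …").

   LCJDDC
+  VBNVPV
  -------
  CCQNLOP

Step 1. [col 1: C + V ≡ P (mod 10)] P=4 is one option consistent with column 1 (C + V ≡ P (mod 10), carry-in 0) — take it. So P=4.
Step 2. [col 1: C + V ≡ P (mod 10)] no forcing yet in column 1 (carry-in 0); C=1 is free and consistent — try it. So C=1.
Step 3. [col 1: C + V ≡ P (mod 10)] in column 1 we have C+V≡P with carry-in 0; given C=1, P=4 and digits 1,4 already taken and all letters distinct, that pins V to 3 ⇒ V=3.
Step 4. [col 2: D + P ≡ O (mod 10)] several values work for O in column 2 (D + P ≡ O (mod 10), carry-in 0); try O=9, so O=9.
Step 5. [col 2: D + P ≡ O (mod 10)] in column 2 we have D+P≡O with carry-in 0; given P=4, O=9 and digits 1,3,4,9 already taken and all letters distinct, that pins D to 5, so D=5.
Step 6. [col 3: D + V ≡ L (mod 10)] column 3: given D=5, V=3, carry-in 0, and digits 1,3,4,5,9 already taken and all letters distinct, D+V≡L (mod 10) forces L=8 ⇒ L=8.
Step 7. [col 4: J + N ≡ N (mod 10)] column 4: given nothing yet, carry-in 0, and digits 1,3,4,5,8,9 already taken and all letters distinct, J+N≡N (mod 10) forces J=0 ⇒ J=0.
Step 8. [col 4: J + N ≡ N (mod 10)] no forcing yet in column 4 (carry-in 0); N=2 is free and consistent — try it ⇒ N=2.
Step 9. [col 5: C + B ≡ Q (mod 10)] from column 5 (C=1, carry-in 0, digits 0,1,2,3,4,5,8,9 already taken and all letters distinct): B must equal 6. So B=6.
Step 10. [col 5: C + B ≡ Q (mod 10)] in column 5 we have C+B≡Q with carry-in 0; given C=1, B=6 and digits 0,1,2,3,4,5,6,8,9 already taken and all letters distinct, that pins Q to 7. So Q=7.

Answer: B=6, C=1, D=5, J=0, L=8, N=2, O=9, P=4, Q=7, V=3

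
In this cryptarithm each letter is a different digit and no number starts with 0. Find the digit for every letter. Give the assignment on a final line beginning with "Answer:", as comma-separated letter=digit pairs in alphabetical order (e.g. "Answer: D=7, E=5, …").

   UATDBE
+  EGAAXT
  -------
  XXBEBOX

Step 1. [col 1: E + T ≡ X (mod 10)] column 1 (E + T ≡ X (mod 10), carry-in 0) doesn't pin T yet; pick T=8 and continue. So T=8.
Step 2. [col 1: E + T ≡ X (mod 10)] X=1 is one option consistent with column 1 (E + T ≡ X (mod 10), carry-in 0) — take it ⇒ X=1.
Step 3. [col 1: E + T ≡ X (mod 10)] in column 1 we have E+T≡X with carry-in 0; given T=8, X=1 and digits 1,8 already taken and all letters distinct, that pins E to 3, so E=3.
Step 4. [col 2: B + X ≡ O (mod 10)] several values work for B in column 2 (B + X ≡ O (mod 10), carry-in 1); try B=0. So B=0.
Step 5. [col 2: B + X ≡ O (mod 10)] from column 2 (B=0, X=1, carry-in 1, digits 0,1,3,8 already taken and all letters distinct): O must equal 2 ⇒ O=2.
Step 6. [col 3: D + A ≡ B (mod 10)] several values work for D in column 3 (D + A ≡ B (mod 10), carry-in 0); try D=6, so D=6.
Step 7. [col 3: D + A ≡ B (mod 10)] in column 3 we have D+A≡B with carry-in 0; given D=6, B=0 and digits 0,1,2,3,6,8 already taken and all letters distinct, that pins A to 4 ⇒ A=4.
Step 8. [col 5: A + G ≡ B (mod 10)] column 5 reads A+G+carry(1)=B with A=4, B=0; with digits 0,1,2,3,4,6,8 already taken and all letters distinct, the only value for G is 5, so G=5.
Step 9. [col 6: U + E ≡ X (mod 10)] column 6 reads U+E+carry(1)=X with E=3, X=1; with digits 0,1,2,3,4,5,6,8 already taken and all letters distinct, the only value for U is 7 ⇒ U=7.

Answer: A=4, B=0, D=6, E=3, G=5, O=2, T=8, U=7, X=1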